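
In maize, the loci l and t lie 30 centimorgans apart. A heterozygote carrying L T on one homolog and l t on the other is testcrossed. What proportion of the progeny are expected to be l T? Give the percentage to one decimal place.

15.0%

A map distance of 30 centimorgans corresponds to a recombination frequency of 0.300.
The F1 is L T / l t, so l T is a recombinant gamete class with expected frequency r/2 = 0.300/2 = 0.1500.
That is 0.1500 = 15.0% of the progeny.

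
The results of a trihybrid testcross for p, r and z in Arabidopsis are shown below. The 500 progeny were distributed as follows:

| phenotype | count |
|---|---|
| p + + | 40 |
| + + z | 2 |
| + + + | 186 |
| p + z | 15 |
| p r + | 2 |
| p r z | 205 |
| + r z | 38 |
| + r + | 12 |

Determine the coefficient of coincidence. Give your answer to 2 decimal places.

0.79

The two most frequent reciprocal classes, p r z and + + +, are the parental types, so the F1 was p r z / + + +.
The two rarest classes, p r + and + + z, are the double crossovers. Comparing them with the parentals, only the z allele has switched, so z is the middle locus and the order is p – z – r.
p–z: (78 + 4)/500 = 0.1640; z–r: (27 + 4)/500 = 0.0620.
Expected DCO frequency = 0.1640 × 0.0620 ≈ 0.01017; observed = 4/500 ≈ 0.00800.
Coefficient of coincidence = 0.00800/0.01017 ≈ 0.79.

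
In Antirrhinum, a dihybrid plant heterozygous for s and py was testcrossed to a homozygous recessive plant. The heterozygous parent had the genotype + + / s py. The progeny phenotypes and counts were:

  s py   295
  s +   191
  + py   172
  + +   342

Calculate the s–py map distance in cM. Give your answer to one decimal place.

The recombinant classes are + py and s +: 172 + 191 = 363.
Recombination frequency = 363/1000 = 0.3630 ≈ 36.3%, i.e. 36.3 cM.

36.3 cM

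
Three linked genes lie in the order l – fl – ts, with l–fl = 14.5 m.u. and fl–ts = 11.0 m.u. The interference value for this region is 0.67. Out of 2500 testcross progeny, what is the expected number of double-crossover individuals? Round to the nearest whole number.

13

Map distances give recombination frequencies of 0.145 and 0.110 for the two intervals.
With interference 0.67 (so coincidence = 0.33), expected double-crossover frequency = 0.145 × 0.110 × 0.33 = 0.00526.
Expected number = 0.00526 × 2500 = 13.16 ≈ 13.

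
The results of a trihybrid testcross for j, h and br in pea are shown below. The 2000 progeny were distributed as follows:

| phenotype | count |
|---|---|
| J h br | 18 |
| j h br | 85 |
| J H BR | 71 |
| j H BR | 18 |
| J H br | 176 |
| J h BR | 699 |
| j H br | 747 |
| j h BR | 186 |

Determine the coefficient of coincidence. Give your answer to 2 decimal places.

The two most frequent reciprocal classes, J h BR and j H br, are the parental types, so the F1 was J h BR / j H br.
The two rarest classes, J h br and j H BR, are the double crossovers. Comparing them with the parentals, only the br allele has switched, so br is the middle locus and the order is h – br – j.
h–br: (156 + 36)/2000 = 0.0960; br–j: (362 + 36)/2000 = 0.1990.
Expected DCO frequency = 0.0960 × 0.1990 ≈ 0.01910; observed = 36/2000 ≈ 0.01800.
Coefficient of coincidence = 0.01800/0.01910 ≈ 0.94.

0.94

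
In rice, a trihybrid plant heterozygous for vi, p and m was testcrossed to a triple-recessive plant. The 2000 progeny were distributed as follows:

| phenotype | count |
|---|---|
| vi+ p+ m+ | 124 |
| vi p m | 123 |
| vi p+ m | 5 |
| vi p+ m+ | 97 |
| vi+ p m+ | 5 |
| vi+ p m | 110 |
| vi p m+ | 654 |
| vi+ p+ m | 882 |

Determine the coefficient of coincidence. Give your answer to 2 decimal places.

The two most frequent reciprocal classes, vi+ p+ m and vi p m+, are the parental types, so the F1 was vi+ p+ m / vi p m+.
The two rarest classes, vi p+ m and vi+ p m+, are the double crossovers. Comparing them with the parentals, only the vi allele has switched, so vi is the middle locus and the order is p – vi – m.
p–vi: (207 + 10)/2000 = 0.1085; vi–m: (247 + 10)/2000 = 0.1285.
Expected DCO frequency = 0.1085 × 0.1285 ≈ 0.01394; observed = 10/2000 ≈ 0.00500.
Coefficient of coincidence = 0.00500/0.01394 ≈ 0.36.

0.36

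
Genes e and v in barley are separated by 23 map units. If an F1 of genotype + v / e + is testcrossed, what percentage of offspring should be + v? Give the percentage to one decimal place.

A map distance of 23 map units corresponds to a recombination frequency of 0.230.
The F1 is + v / e +, so + v is a parental gamete class with expected frequency (1 − r)/2 = 0.770/2 = 0.3850.
That is 0.3850 = 38.5% of the progeny.

38.5%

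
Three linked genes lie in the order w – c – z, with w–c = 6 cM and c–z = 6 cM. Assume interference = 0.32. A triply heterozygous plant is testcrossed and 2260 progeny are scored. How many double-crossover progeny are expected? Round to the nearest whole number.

Map distances give recombination frequencies of 0.060 and 0.060 for the two intervals.
With interference 0.32 (so coincidence = 0.68), expected double-crossover frequency = 0.060 × 0.060 × 0.68 = 0.00245.
Expected number = 0.00245 × 2260 = 5.53 ≈ 6.

6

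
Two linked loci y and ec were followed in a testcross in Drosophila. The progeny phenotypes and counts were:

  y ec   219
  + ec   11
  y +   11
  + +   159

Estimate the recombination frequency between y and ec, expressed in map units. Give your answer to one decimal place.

5.5 map units

The two most frequent classes, + + (159) and y ec (219), are the parental types, so the F1 was + + / y ec.
The recombinant classes are + ec and y +: 11 + 11 = 22.
Recombination frequency = 22/400 = 0.0550 ≈ 5.5%, i.e. 5.5 map units.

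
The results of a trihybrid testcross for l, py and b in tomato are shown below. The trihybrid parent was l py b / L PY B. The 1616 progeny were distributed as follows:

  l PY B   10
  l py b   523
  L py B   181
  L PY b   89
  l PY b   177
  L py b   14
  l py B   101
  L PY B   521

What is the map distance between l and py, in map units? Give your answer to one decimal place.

23.6 map units

The two rarest classes, L py b and l PY B, are the double crossovers. Comparing them with the parentals, only the l allele has switched, so l is the middle locus and the order is b – l – py.
Crossovers in the l–py interval produce the single-crossover classes l PY b and L py B (177 + 181 = 358) plus the double crossovers (24).
RF(l–py) = (358 + 24) / 1616 = 382/1616 = 0.2364 → 23.6 map units.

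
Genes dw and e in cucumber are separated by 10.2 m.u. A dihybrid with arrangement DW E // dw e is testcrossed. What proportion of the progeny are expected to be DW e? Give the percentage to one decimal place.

A map distance of 10.2 m.u. corresponds to a recombination frequency of 0.102.
The F1 is DW E / dw e, so DW e is a recombinant gamete class with expected frequency r/2 = 0.102/2 = 0.0510.
That is 0.0510 = 5.1% of the progeny.

5.1%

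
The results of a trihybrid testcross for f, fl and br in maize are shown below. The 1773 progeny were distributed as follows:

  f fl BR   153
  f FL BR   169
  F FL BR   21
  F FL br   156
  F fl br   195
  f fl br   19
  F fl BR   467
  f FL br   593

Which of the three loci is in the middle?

The two most frequent reciprocal classes, f FL br and F fl BR, are the parental types, so the F1 was f FL br / F fl BR.
The two rarest classes, f fl br and F FL BR, are the double crossovers. Comparing them with the parentals, only the fl allele has switched, so fl is the middle locus and the order is f – fl – br.

fl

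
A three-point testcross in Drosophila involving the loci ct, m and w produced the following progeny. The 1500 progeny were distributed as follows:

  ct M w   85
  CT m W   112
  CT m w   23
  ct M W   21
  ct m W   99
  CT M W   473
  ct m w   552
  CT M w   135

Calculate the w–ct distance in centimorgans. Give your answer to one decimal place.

18.5 centimorgans

The two most frequent reciprocal classes, CT M W and ct m w, are the parental types, so the F1 was CT M W / ct m w.
The two rarest classes, ct M W and CT m w, are the double crossovers. Comparing them with the parentals, only the ct allele has switched, so ct is the middle locus and the order is m – ct – w.
Crossovers in the ct–w interval produce the single-crossover classes CT M w and ct m W (135 + 99 = 234) plus the double crossovers (44).
RF(ct–w) = (234 + 44) / 1500 = 278/1500 = 0.1853 → 18.5 centimorgans.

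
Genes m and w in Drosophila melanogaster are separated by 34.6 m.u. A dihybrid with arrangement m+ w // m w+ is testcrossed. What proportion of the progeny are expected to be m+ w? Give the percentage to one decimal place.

A map distance of 34.6 m.u. corresponds to a recombination frequency of 0.346.
The F1 is m+ w / m w+, so m+ w is a parental gamete class with expected frequency (1 − r)/2 = 0.654/2 = 0.3270.
That is 0.3270 = 32.7% of the progeny.

32.7%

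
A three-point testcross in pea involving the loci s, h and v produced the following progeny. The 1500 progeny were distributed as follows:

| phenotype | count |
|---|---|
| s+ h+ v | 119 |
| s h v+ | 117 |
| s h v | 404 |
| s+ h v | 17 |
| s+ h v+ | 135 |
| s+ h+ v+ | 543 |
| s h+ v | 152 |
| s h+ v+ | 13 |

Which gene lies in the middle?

The two most frequent reciprocal classes, s h v and s+ h+ v+, are the parental types, so the F1 was s h v / s+ h+ v+.
The two rarest classes, s+ h v and s h+ v+, are the double crossovers. Comparing them with the parentals, only the s allele has switched, so s is the middle locus and the order is h – s – v.

s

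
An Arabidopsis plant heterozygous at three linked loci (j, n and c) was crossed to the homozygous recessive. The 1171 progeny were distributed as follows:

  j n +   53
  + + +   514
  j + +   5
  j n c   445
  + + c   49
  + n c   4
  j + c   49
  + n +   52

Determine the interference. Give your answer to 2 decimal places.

0.14

The two most frequent reciprocal classes, j n c and + + +, are the parental types, so the F1 was j n c / + + +.
The two rarest classes, + n c and j + +, are the double crossovers. Comparing them with the parentals, only the j allele has switched, so j is the middle locus and the order is c – j – n.
c–j: (102 + 9)/1171 = 0.0948; j–n: (101 + 9)/1171 = 0.0939.
Expected DCO frequency = 0.0948 × 0.0939 ≈ 0.00890; observed = 9/1171 ≈ 0.00769.
Coefficient of coincidence = 0.00769/0.00890 ≈ 0.86; interference = 1 − 0.86 = 0.14.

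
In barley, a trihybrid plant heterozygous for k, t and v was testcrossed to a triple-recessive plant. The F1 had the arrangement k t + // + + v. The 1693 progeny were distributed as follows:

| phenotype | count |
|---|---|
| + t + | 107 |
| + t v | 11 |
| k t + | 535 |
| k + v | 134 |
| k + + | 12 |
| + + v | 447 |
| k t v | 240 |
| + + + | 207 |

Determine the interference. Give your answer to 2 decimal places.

The two rarest classes, k + + and + t v, are the double crossovers. Comparing them with the parentals, only the t allele has switched, so t is the middle locus and the order is k – t – v.
k–t: (241 + 23)/1693 = 0.1559; t–v: (447 + 23)/1693 = 0.2776.
Expected DCO frequency = 0.1559 × 0.2776 ≈ 0.04328; observed = 23/1693 ≈ 0.01359.
Coefficient of coincidence = 0.01359/0.04328 ≈ 0.31; interference = 1 − 0.31 = 0.69.

0.69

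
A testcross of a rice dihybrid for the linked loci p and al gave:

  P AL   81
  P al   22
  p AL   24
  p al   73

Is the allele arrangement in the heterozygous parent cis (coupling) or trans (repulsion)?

The two most frequent classes are P AL (81) and p al (73); these are the parental (non-recombinant) types.
So the F1 carried P AL on one chromosome and p al on the other — the recessive alleles are on the same chromosome (cis / coupling).

cis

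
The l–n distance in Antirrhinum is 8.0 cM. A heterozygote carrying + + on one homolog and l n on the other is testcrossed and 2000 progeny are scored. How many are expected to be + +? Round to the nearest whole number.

A map distance of 8.0 cM corresponds to a recombination frequency of 0.080.
The F1 is + + / l n, so + + is a parental gamete class with expected frequency (1 − r)/2 = 0.920/2 = 0.4600.
Expected number = 0.4600 × 2000 = 920.00 ≈ 920.

920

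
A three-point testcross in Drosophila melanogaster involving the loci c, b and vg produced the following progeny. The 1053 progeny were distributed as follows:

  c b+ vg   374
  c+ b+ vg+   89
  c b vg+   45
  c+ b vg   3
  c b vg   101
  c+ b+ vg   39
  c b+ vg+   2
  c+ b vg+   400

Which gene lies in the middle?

The two most frequent reciprocal classes, c+ b vg+ and c b+ vg, are the parental types, so the F1 was c+ b vg+ / c b+ vg.
The two rarest classes, c+ b vg and c b+ vg+, are the double crossovers. Comparing them with the parentals, only the vg allele has switched, so vg is the middle locus and the order is c – vg – b.

vg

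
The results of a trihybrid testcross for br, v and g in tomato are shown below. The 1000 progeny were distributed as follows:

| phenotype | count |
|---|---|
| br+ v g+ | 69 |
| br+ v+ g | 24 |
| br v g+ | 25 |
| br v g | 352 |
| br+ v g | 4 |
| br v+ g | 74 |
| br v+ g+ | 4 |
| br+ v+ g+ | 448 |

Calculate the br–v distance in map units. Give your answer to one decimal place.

The two most frequent reciprocal classes, br v g and br+ v+ g+, are the parental types, so the F1 was br v g / br+ v+ g+.
The two rarest classes, br+ v g and br v+ g+, are the double crossovers. Comparing them with the parentals, only the br allele has switched, so br is the middle locus and the order is g – br – v.
Crossovers in the br–v interval produce the single-crossover classes br v+ g and br+ v g+ (74 + 69 = 143) plus the double crossovers (8).
RF(br–v) = (143 + 8) / 1000 = 151/1000 = 0.1510 → 15.1 map units.

15.1 map units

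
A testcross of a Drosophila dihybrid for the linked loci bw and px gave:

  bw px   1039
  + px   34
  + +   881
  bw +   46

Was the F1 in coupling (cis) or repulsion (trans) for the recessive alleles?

cis

The two most frequent classes are + + (881) and bw px (1039); these are the parental (non-recombinant) types.
So the F1 carried + + on one chromosome and bw px on the other — the recessive alleles are on the same chromosome (cis / coupling).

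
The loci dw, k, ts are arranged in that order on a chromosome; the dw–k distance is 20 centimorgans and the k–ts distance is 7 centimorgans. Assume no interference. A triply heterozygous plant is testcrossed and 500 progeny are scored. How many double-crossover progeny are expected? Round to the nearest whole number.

Map distances give recombination frequencies of 0.200 and 0.070 for the two intervals.
With no interference, expected double-crossover frequency = 0.200 × 0.070 = 0.01400.
Expected number = 0.01400 × 500 = 7.00 ≈ 7.

7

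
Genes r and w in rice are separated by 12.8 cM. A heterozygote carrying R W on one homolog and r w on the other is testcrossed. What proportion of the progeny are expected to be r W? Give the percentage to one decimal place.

A map distance of 12.8 cM corresponds to a recombination frequency of 0.128.
The F1 is R W / r w, so r W is a recombinant gamete class with expected frequency r/2 = 0.128/2 = 0.0640.
That is 0.0640 = 6.4% of the progeny.

6.4%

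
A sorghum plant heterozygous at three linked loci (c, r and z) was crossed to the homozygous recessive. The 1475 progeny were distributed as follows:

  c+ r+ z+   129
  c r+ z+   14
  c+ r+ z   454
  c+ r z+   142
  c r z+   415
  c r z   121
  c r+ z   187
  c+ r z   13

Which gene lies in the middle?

r

The two most frequent reciprocal classes, c r z+ and c+ r+ z, are the parental types, so the F1 was c r z+ / c+ r+ z.
The two rarest classes, c r+ z+ and c+ r z, are the double crossovers. Comparing them with the parentals, only the r allele has switched, so r is the middle locus and the order is z – r – c.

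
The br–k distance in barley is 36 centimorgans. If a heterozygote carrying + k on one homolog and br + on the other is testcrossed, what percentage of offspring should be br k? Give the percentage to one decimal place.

18.0%

A map distance of 36 centimorgans corresponds to a recombination frequency of 0.360.
The F1 is + k / br +, so br k is a recombinant gamete class with expected frequency r/2 = 0.360/2 = 0.1800.
That is 0.1800 = 18.0% of the progeny.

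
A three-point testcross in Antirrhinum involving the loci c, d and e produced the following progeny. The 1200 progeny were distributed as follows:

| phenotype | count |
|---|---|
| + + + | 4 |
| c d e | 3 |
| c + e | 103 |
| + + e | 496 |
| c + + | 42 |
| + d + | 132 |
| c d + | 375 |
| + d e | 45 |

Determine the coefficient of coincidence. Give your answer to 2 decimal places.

The two most frequent reciprocal classes, c d + and + + e, are the parental types, so the F1 was c d + / + + e.
The two rarest classes, c d e and + + +, are the double crossovers. Comparing them with the parentals, only the e allele has switched, so e is the middle locus and the order is c – e – d.
c–e: (235 + 7)/1200 = 0.2017; e–d: (87 + 7)/1200 = 0.0783.
Expected DCO frequency = 0.2017 × 0.0783 ≈ 0.01579; observed = 7/1200 ≈ 0.00583.
Coefficient of coincidence = 0.00583/0.01579 ≈ 0.37.

0.37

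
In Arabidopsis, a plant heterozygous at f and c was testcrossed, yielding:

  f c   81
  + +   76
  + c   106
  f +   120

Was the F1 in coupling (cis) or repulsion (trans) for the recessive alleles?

The two most frequent classes are + c (106) and f + (120); these are the parental (non-recombinant) types.
So the F1 carried + c on one chromosome and f + on the other — the recessive alleles are on opposite chromosomes (trans / repulsion).

trans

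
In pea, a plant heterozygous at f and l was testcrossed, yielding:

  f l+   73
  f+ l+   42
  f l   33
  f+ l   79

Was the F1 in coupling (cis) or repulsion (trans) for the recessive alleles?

trans

The two most frequent classes are f+ l (79) and f l+ (73); these are the parental (non-recombinant) types.
So the F1 carried f+ l on one chromosome and f l+ on the other — the recessive alleles are on opposite chromosomes (trans / repulsion).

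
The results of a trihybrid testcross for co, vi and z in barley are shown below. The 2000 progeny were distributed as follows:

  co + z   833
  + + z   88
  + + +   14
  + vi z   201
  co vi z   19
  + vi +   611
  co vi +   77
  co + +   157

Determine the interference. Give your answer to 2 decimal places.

0.15

The two most frequent reciprocal classes, co + z and + vi +, are the parental types, so the F1 was co + z / + vi +.
The two rarest classes, co vi z and + + +, are the double crossovers. Comparing them with the parentals, only the vi allele has switched, so vi is the middle locus and the order is co – vi – z.
co–vi: (165 + 33)/2000 = 0.0990; vi–z: (358 + 33)/2000 = 0.1955.
Expected DCO frequency = 0.0990 × 0.1955 ≈ 0.01935; observed = 33/2000 ≈ 0.01650.
Coefficient of coincidence = 0.01650/0.01935 ≈ 0.85; interference = 1 − 0.85 = 0.15.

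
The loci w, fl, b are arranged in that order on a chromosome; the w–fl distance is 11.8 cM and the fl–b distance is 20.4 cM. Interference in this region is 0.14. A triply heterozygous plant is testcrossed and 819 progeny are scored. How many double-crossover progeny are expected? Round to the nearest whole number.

17

Map distances give recombination frequencies of 0.118 and 0.204 for the two intervals.
With interference 0.14 (so coincidence = 0.86), expected double-crossover frequency = 0.118 × 0.204 × 0.86 = 0.02070.
Expected number = 0.02070 × 819 = 16.95 ≈ 17.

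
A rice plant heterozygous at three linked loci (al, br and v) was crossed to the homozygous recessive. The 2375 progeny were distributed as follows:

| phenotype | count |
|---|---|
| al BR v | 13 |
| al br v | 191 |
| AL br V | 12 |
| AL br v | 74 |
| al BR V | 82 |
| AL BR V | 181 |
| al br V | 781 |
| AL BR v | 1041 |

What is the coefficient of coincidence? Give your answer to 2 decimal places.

The two most frequent reciprocal classes, AL BR v and al br V, are the parental types, so the F1 was AL BR v / al br V.
The two rarest classes, al BR v and AL br V, are the double crossovers. Comparing them with the parentals, only the al allele has switched, so al is the middle locus and the order is br – al – v.
br–al: (156 + 25)/2375 = 0.0762; al–v: (372 + 25)/2375 = 0.1672.
Expected DCO frequency = 0.0762 × 0.1672 ≈ 0.01274; observed = 25/2375 ≈ 0.01053.
Coefficient of coincidence = 0.01053/0.01274 ≈ 0.83.

0.83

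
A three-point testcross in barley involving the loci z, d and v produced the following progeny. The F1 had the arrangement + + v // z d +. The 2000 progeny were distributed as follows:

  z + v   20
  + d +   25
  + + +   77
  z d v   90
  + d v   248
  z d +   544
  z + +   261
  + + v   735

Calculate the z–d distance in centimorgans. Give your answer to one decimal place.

27.7 centimorgans

The two rarest classes, z + v and + d +, are the double crossovers. Comparing them with the parentals, only the z allele has switched, so z is the middle locus and the order is d – z – v.
Crossovers in the d–z interval produce the single-crossover classes + d v and z + + (248 + 261 = 509) plus the double crossovers (45).
RF(d–z) = (509 + 45) / 2000 = 554/2000 = 0.2770 → 27.7 centimorgans.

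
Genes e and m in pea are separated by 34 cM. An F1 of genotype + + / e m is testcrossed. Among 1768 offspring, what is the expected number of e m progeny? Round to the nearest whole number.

A map distance of 34 cM corresponds to a recombination frequency of 0.340.
The F1 is + + / e m, so e m is a parental gamete class with expected frequency (1 − r)/2 = 0.660/2 = 0.3300.
Expected number = 0.3300 × 1768 = 583.44 ≈ 583.

583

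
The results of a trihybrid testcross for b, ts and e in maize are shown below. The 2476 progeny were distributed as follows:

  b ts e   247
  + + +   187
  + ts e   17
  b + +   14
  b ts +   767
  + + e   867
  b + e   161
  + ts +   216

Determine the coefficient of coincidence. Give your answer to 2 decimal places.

The two most frequent reciprocal classes, b ts + and + + e, are the parental types, so the F1 was b ts + / + + e.
The two rarest classes, b + + and + ts e, are the double crossovers. Comparing them with the parentals, only the ts allele has switched, so ts is the middle locus and the order is b – ts – e.
b–ts: (377 + 31)/2476 = 0.1648; ts–e: (434 + 31)/2476 = 0.1878.
Expected DCO frequency = 0.1648 × 0.1878 ≈ 0.03095; observed = 31/2476 ≈ 0.01252.
Coefficient of coincidence = 0.01252/0.03095 ≈ 0.40.

0.40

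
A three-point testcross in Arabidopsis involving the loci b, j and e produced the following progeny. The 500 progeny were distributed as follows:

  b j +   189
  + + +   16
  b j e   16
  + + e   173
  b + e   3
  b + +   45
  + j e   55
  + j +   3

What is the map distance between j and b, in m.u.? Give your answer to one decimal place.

The two most frequent reciprocal classes, + + e and b j +, are the parental types, so the F1 was + + e / b j +.
The two rarest classes, b + e and + j +, are the double crossovers. Comparing them with the parentals, only the b allele has switched, so b is the middle locus and the order is e – b – j.
Crossovers in the b–j interval produce the single-crossover classes + j e and b + + (55 + 45 = 100) plus the double crossovers (6).
RF(b–j) = (100 + 6) / 500 = 106/500 = 0.2120 → 21.2 m.u.

21.2 m.u.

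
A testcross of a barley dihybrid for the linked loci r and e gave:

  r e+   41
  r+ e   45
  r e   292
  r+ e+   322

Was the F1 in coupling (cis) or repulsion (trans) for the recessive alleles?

cis

The two most frequent classes are r+ e+ (322) and r e (292); these are the parental (non-recombinant) types.
So the F1 carried r+ e+ on one chromosome and r e on the other — the recessive alleles are on the same chromosome (cis / coupling).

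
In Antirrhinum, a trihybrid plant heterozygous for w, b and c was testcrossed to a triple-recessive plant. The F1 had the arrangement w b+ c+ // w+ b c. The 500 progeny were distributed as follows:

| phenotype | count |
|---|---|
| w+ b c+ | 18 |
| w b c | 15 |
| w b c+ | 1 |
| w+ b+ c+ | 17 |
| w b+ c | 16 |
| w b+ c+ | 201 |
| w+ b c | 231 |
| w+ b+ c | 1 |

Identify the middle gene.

b

The two rarest classes, w b c+ and w+ b+ c, are the double crossovers. Comparing them with the parentals, only the b allele has switched, so b is the middle locus and the order is c – b – w.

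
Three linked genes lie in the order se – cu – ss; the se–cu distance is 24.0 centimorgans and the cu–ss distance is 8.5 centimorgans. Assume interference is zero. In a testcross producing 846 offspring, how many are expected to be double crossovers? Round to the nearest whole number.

17

Map distances give recombination frequencies of 0.240 and 0.085 for the two intervals.
With no interference, expected double-crossover frequency = 0.240 × 0.085 = 0.02040.
Expected number = 0.02040 × 846 = 17.26 ≈ 17.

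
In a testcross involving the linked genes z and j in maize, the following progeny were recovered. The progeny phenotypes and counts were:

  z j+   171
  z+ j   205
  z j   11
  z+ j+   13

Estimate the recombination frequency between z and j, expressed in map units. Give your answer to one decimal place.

The two most frequent classes, z+ j (205) and z j+ (171), are the parental types, so the F1 was z+ j / z j+.
The recombinant classes are z+ j+ and z j: 13 + 11 = 24.
Recombination frequency = 24/400 = 0.0600 ≈ 6.0%, i.e. 6.0 map units.

6.0 map units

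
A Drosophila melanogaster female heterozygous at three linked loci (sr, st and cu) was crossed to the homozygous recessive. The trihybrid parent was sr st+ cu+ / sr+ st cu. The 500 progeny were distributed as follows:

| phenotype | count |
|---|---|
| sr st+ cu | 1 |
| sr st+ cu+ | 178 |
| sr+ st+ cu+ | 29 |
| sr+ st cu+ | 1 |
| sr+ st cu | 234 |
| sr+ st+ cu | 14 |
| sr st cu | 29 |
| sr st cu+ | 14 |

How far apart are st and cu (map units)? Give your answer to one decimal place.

6.0 map units

The two rarest classes, sr st+ cu and sr+ st cu+, are the double crossovers. Comparing them with the parentals, only the cu allele has switched, so cu is the middle locus and the order is sr – cu – st.
Crossovers in the cu–st interval produce the single-crossover classes sr st cu+ and sr+ st+ cu (14 + 14 = 28) plus the double crossovers (2).
RF(cu–st) = (28 + 2) / 500 = 30/500 = 0.0600 → 6.0 map units.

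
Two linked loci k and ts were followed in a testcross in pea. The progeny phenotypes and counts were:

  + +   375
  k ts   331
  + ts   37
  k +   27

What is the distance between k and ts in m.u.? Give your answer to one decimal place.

The two most frequent classes, + + (375) and k ts (331), are the parental types, so the F1 was + + / k ts.
The recombinant classes are + ts and k +: 37 + 27 = 64.
Recombination frequency = 64/770 = 0.0831 ≈ 8.3%, i.e. 8.3 m.u.

8.3 m.u.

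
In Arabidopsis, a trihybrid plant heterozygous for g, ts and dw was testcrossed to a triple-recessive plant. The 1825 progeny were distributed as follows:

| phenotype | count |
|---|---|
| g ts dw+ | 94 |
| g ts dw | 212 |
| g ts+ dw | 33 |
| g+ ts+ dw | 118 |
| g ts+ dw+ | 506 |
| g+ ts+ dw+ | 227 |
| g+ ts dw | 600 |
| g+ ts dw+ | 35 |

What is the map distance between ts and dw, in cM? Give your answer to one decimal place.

15.3 cM

The two most frequent reciprocal classes, g ts+ dw+ and g+ ts dw, are the parental types, so the F1 was g ts+ dw+ / g+ ts dw.
The two rarest classes, g ts+ dw and g+ ts dw+, are the double crossovers. Comparing them with the parentals, only the dw allele has switched, so dw is the middle locus and the order is ts – dw – g.
Crossovers in the ts–dw interval produce the single-crossover classes g ts dw+ and g+ ts+ dw (94 + 118 = 212) plus the double crossovers (68).
RF(ts–dw) = (212 + 68) / 1825 = 280/1825 = 0.1534 → 15.3 cM.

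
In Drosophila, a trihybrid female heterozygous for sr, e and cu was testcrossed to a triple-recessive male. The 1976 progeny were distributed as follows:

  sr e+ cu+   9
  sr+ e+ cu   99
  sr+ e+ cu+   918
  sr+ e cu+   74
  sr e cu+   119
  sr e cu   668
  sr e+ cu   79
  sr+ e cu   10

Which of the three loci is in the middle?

The two most frequent reciprocal classes, sr e cu and sr+ e+ cu+, are the parental types, so the F1 was sr e cu / sr+ e+ cu+.
The two rarest classes, sr+ e cu and sr e+ cu+, are the double crossovers. Comparing them with the parentals, only the sr allele has switched, so sr is the middle locus and the order is cu – sr – e.

sr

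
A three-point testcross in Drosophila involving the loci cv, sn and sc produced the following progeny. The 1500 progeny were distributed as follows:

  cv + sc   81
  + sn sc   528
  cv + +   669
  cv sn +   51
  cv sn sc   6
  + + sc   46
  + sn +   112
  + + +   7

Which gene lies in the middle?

cv

The two most frequent reciprocal classes, cv + + and + sn sc, are the parental types, so the F1 was cv + + / + sn sc.
The two rarest classes, + + + and cv sn sc, are the double crossovers. Comparing them with the parentals, only the cv allele has switched, so cv is the middle locus and the order is sn – cv – sc.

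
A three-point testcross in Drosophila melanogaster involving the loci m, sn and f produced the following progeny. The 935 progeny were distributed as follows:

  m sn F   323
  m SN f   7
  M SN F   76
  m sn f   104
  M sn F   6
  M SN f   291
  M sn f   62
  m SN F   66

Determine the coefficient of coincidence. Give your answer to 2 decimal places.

0.45

The two most frequent reciprocal classes, m sn F and M SN f, are the parental types, so the F1 was m sn F / M SN f.
The two rarest classes, M sn F and m SN f, are the double crossovers. Comparing them with the parentals, only the m allele has switched, so m is the middle locus and the order is f – m – sn.
f–m: (180 + 13)/935 = 0.2064; m–sn: (128 + 13)/935 = 0.1508.
Expected DCO frequency = 0.2064 × 0.1508 ≈ 0.03113; observed = 13/935 ≈ 0.01390.
Coefficient of coincidence = 0.01390/0.03113 ≈ 0.45.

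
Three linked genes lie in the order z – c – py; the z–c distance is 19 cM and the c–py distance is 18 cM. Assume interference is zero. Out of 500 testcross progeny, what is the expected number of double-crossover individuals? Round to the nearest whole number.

17

Map distances give recombination frequencies of 0.190 and 0.180 for the two intervals.
With no interference, expected double-crossover frequency = 0.190 × 0.180 = 0.03420.
Expected number = 0.03420 × 500 = 17.10 ≈ 17.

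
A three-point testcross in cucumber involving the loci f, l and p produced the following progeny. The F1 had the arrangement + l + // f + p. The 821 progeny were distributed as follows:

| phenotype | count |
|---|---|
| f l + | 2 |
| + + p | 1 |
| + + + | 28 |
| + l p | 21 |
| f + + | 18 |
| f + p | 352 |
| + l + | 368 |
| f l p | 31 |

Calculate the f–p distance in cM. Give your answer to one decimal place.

The two rarest classes, f l + and + + p, are the double crossovers. Comparing them with the parentals, only the f allele has switched, so f is the middle locus and the order is p – f – l.
Crossovers in the p–f interval produce the single-crossover classes + l p and f + + (21 + 18 = 39) plus the double crossovers (3).
RF(p–f) = (39 + 3) / 821 = 42/821 = 0.0512 → 5.1 cM.

5.1 cM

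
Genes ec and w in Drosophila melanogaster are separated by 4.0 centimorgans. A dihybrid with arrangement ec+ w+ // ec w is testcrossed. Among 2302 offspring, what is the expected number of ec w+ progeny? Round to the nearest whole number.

46

A map distance of 4.0 centimorgans corresponds to a recombination frequency of 0.040.
The F1 is ec+ w+ / ec w, so ec w+ is a recombinant gamete class with expected frequency r/2 = 0.040/2 = 0.0200.
Expected number = 0.0200 × 2302 = 46.04 ≈ 46.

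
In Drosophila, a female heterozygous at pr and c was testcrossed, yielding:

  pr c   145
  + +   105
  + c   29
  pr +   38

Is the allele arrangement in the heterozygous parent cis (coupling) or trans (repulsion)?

The two most frequent classes are + + (105) and pr c (145); these are the parental (non-recombinant) types.
So the F1 carried + + on one chromosome and pr c on the other — the recessive alleles are on the same chromosome (cis / coupling).

cis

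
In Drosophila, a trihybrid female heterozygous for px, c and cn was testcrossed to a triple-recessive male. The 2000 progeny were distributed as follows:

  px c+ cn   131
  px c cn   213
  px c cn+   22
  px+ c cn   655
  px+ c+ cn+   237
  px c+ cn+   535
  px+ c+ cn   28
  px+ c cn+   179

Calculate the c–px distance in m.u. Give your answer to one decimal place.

25.0 m.u.

The two most frequent reciprocal classes, px c+ cn+ and px+ c cn, are the parental types, so the F1 was px c+ cn+ / px+ c cn.
The two rarest classes, px c cn+ and px+ c+ cn, are the double crossovers. Comparing them with the parentals, only the c allele has switched, so c is the middle locus and the order is px – c – cn.
Crossovers in the px–c interval produce the single-crossover classes px+ c+ cn+ and px c cn (237 + 213 = 450) plus the double crossovers (50).
RF(px–c) = (450 + 50) / 2000 = 500/2000 = 0.2500 → 25.0 m.u.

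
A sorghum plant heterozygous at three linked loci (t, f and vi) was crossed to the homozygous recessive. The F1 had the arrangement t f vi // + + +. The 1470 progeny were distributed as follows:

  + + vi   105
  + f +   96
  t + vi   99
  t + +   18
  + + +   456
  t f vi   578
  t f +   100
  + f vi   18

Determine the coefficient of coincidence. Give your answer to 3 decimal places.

The two rarest classes, + f vi and t + +, are the double crossovers. Comparing them with the parentals, only the t allele has switched, so t is the middle locus and the order is f – t – vi.
f–t: (195 + 36)/1470 = 0.1571; t–vi: (205 + 36)/1470 = 0.1639.
Expected DCO frequency = 0.1571 × 0.1639 ≈ 0.02575; observed = 36/1470 ≈ 0.02449.
Coefficient of coincidence = 0.02449/0.02575 ≈ 0.951.

0.951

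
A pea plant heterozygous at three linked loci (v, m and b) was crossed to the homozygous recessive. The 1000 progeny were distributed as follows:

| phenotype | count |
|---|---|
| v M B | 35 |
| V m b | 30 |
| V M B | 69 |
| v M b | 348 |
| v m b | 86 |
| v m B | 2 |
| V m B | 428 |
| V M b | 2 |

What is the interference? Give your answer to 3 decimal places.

0.635

The two most frequent reciprocal classes, V m B and v M b, are the parental types, so the F1 was V m B / v M b.
The two rarest classes, v m B and V M b, are the double crossovers. Comparing them with the parentals, only the v allele has switched, so v is the middle locus and the order is b – v – m.
b–v: (65 + 4)/1000 = 0.0690; v–m: (155 + 4)/1000 = 0.1590.
Expected DCO frequency = 0.0690 × 0.1590 ≈ 0.01097; observed = 4/1000 ≈ 0.00400.
Coefficient of coincidence = 0.00400/0.01097 ≈ 0.365; interference = 1 − 0.365 = 0.635.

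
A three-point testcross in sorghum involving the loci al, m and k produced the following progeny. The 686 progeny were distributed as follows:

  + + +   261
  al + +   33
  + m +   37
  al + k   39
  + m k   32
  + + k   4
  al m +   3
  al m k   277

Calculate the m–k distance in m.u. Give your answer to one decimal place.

12.1 m.u.

The two most frequent reciprocal classes, al m k and + + +, are the parental types, so the F1 was al m k / + + +.
The two rarest classes, al m + and + + k, are the double crossovers. Comparing them with the parentals, only the k allele has switched, so k is the middle locus and the order is al – k – m.
Crossovers in the k–m interval produce the single-crossover classes al + k and + m + (39 + 37 = 76) plus the double crossovers (7).
RF(k–m) = (76 + 7) / 686 = 83/686 = 0.1210 → 12.1 m.u.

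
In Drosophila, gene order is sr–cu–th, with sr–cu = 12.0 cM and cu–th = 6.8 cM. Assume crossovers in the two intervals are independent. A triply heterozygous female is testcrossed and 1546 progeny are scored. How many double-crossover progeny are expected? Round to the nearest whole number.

Map distances give recombination frequencies of 0.120 and 0.068 for the two intervals.
With no interference, expected double-crossover frequency = 0.120 × 0.068 = 0.00816.
Expected number = 0.00816 × 1546 = 12.62 ≈ 13.

13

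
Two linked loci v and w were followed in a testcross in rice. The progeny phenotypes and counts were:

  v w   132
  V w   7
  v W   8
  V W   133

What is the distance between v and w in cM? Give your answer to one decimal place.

5.4 cM

The two most frequent classes, V W (133) and v w (132), are the parental types, so the F1 was V W / v w.
The recombinant classes are V w and v W: 7 + 8 = 15.
Recombination frequency = 15/280 = 0.0536 ≈ 5.4%, i.e. 5.4 cM.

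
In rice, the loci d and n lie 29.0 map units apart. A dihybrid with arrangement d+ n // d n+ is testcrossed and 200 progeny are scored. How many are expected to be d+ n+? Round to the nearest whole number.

29

A map distance of 29.0 map units corresponds to a recombination frequency of 0.290.
The F1 is d+ n / d n+, so d+ n+ is a recombinant gamete class with expected frequency r/2 = 0.290/2 = 0.1450.
Expected number = 0.1450 × 200 = 29.00 ≈ 29.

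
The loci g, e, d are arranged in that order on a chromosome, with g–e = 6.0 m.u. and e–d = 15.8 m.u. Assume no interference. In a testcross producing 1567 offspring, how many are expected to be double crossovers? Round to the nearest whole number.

15

Map distances give recombination frequencies of 0.060 and 0.158 for the two intervals.
With no interference, expected double-crossover frequency = 0.060 × 0.158 = 0.00948.
Expected number = 0.00948 × 1567 = 14.86 ≈ 15.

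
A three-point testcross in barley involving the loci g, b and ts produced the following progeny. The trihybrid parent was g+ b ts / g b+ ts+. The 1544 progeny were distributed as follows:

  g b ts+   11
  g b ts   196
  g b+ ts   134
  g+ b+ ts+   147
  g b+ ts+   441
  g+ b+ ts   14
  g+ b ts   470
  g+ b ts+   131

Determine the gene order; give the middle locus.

The two rarest classes, g+ b+ ts and g b ts+, are the double crossovers. Comparing them with the parentals, only the b allele has switched, so b is the middle locus and the order is ts – b – g.

b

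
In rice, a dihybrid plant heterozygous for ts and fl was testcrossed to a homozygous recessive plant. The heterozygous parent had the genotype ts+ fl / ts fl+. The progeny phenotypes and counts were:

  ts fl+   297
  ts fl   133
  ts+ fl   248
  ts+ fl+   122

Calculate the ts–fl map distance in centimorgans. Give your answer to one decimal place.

31.9 centimorgans

The recombinant classes are ts+ fl+ and ts fl: 122 + 133 = 255.
Recombination frequency = 255/800 = 0.3187 ≈ 31.9%, i.e. 31.9 centimorgans.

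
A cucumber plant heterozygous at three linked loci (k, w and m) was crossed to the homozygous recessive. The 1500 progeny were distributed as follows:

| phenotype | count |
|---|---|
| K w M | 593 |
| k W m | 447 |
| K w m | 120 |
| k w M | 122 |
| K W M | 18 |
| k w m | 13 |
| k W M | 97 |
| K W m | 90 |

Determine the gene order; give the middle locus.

The two most frequent reciprocal classes, k W m and K w M, are the parental types, so the F1 was k W m / K w M.
The two rarest classes, k w m and K W M, are the double crossovers. Comparing them with the parentals, only the w allele has switched, so w is the middle locus and the order is m – w – k.

w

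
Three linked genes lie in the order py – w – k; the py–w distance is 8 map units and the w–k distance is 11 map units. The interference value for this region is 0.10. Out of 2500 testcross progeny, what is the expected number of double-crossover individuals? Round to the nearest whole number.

Map distances give recombination frequencies of 0.080 and 0.110 for the two intervals.
With interference 0.10 (so coincidence = 0.90), expected double-crossover frequency = 0.080 × 0.110 × 0.90 = 0.00792.
Expected number = 0.00792 × 2500 = 19.80 ≈ 20.

20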